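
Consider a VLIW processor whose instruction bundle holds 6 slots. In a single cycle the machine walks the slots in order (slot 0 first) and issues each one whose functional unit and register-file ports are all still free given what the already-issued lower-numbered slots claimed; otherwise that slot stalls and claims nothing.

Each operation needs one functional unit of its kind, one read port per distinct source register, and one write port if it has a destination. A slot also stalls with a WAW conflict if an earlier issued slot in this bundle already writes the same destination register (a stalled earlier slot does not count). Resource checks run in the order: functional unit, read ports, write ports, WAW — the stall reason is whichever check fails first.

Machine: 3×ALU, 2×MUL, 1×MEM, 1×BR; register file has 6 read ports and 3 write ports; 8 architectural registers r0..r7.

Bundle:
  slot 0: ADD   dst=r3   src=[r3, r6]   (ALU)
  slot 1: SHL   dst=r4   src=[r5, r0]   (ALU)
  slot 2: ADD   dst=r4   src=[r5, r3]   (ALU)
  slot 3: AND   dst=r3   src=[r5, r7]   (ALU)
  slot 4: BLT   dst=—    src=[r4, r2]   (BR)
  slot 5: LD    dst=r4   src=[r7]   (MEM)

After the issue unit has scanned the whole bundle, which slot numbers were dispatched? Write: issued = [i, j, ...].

#0 ALU src=r3,r6 dispatched  <A:2 Mu:2 Ld:1 B:1 rd:4 wr:2>
#1 ALU src=r5,r0 dispatched  <A:1 Mu:2 Ld:1 B:1 rd:2 wr:1>
#2 ALU src=r5,r3 held:WAW  <A:1 Mu:2 Ld:1 B:1 rd:2 wr:1>
#3 ALU src=r5,r7 held:WAW  <A:1 Mu:2 Ld:1 B:1 rd:2 wr:1>
#4 BR src=r4,r2 dispatched  <A:1 Mu:2 Ld:1 B:0 rd:0 wr:1>
#5 MEM src=r7 held:RD_PORT  <A:1 Mu:2 Ld:1 B:0 rd:0 wr:1>

issued = [0, 1, 4]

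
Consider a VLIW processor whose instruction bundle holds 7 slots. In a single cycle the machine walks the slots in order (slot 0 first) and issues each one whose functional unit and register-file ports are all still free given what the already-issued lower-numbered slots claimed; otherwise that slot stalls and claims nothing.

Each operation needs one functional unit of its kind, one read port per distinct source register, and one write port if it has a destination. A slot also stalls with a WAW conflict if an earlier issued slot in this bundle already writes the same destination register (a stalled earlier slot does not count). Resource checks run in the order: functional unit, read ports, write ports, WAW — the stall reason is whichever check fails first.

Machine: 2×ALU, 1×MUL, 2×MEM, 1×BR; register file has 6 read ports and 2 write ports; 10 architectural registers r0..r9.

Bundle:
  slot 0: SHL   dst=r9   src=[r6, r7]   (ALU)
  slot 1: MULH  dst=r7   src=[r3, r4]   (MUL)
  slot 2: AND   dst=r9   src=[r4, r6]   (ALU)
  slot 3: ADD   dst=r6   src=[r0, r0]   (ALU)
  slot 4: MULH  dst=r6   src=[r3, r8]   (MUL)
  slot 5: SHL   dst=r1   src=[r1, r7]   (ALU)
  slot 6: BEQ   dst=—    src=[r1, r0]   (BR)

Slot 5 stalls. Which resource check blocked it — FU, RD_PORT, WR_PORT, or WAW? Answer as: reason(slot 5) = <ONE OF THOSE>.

reason(slot 5) = WR_PORT

[0] ALU needs rd=2 wr=1: ok; after: ALU=1 MUL=1 MEM=2 BR=1, R=4, W=1
[1] MUL needs rd=2 wr=1: ok; after: ALU=1 MUL=0 MEM=2 BR=1, R=2, W=0
[2] ALU needs rd=2 wr=1: WR_PORT; after: ALU=1 MUL=0 MEM=2 BR=1, R=2, W=0
[3] ALU needs rd=1 wr=1: WR_PORT; after: ALU=1 MUL=0 MEM=2 BR=1, R=2, W=0
[4] MUL needs rd=2 wr=1: FU; after: ALU=1 MUL=0 MEM=2 BR=1, R=2, W=0
[5] ALU needs rd=2 wr=1: WR_PORT; after: ALU=1 MUL=0 MEM=2 BR=1, R=2, W=0
[6] BR needs rd=2 wr=0: ok; after: ALU=1 MUL=0 MEM=2 BR=0, R=0, W=0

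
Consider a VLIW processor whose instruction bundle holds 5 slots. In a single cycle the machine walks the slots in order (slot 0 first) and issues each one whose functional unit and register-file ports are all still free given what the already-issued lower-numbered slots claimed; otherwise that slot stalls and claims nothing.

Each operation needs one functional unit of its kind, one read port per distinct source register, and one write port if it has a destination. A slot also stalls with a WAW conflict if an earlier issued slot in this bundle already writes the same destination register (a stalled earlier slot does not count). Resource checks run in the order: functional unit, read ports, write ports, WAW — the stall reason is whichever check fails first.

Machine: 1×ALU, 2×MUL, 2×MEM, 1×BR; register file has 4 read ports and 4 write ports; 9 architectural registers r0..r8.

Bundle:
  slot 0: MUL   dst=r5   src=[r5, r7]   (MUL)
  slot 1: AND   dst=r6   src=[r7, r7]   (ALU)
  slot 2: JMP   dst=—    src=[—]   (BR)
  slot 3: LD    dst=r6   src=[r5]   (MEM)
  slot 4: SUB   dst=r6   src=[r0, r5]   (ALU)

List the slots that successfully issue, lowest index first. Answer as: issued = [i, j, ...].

[0] MUL needs rd=2 wr=1: ok; after: ALU=1 MUL=1 MEM=2 BR=1, R=2, W=3
[1] ALU needs rd=1 wr=1: ok; after: ALU=0 MUL=1 MEM=2 BR=1, R=1, W=2
[2] BR needs rd=0 wr=0: ok; after: ALU=0 MUL=1 MEM=2 BR=0, R=1, W=2
[3] MEM needs rd=1 wr=1: WAW; after: ALU=0 MUL=1 MEM=2 BR=0, R=1, W=2
[4] ALU needs rd=2 wr=1: FU; after: ALU=0 MUL=1 MEM=2 BR=0, R=1, W=2

issued = [0, 1, 2]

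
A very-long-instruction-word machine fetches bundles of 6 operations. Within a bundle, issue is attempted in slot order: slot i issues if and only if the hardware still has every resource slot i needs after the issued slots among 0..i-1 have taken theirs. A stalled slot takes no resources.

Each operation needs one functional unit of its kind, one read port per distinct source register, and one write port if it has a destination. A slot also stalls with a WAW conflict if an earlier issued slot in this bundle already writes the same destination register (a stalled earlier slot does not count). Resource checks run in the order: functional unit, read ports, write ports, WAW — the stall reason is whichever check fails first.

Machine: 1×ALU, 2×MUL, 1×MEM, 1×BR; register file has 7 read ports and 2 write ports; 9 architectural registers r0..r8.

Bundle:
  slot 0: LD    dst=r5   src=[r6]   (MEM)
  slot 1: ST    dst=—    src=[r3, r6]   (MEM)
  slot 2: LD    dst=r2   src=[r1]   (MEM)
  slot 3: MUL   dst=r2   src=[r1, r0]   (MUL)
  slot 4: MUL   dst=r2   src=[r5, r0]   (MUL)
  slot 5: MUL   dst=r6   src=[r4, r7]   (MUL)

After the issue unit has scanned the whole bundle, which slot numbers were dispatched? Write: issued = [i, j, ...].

[0] MEM needs rd=1 wr=1: ok; after: ALU=1 MUL=2 MEM=0 BR=1, R=6, W=1
[1] MEM needs rd=2 wr=0: FU; after: ALU=1 MUL=2 MEM=0 BR=1, R=6, W=1
[2] MEM needs rd=1 wr=1: FU; after: ALU=1 MUL=2 MEM=0 BR=1, R=6, W=1
[3] MUL needs rd=2 wr=1: ok; after: ALU=1 MUL=1 MEM=0 BR=1, R=4, W=0
[4] MUL needs rd=2 wr=1: WR_PORT; after: ALU=1 MUL=1 MEM=0 BR=1, R=4, W=0
[5] MUL needs rd=2 wr=1: WR_PORT; after: ALU=1 MUL=1 MEM=0 BR=1, R=4, W=0

issued = [0, 3]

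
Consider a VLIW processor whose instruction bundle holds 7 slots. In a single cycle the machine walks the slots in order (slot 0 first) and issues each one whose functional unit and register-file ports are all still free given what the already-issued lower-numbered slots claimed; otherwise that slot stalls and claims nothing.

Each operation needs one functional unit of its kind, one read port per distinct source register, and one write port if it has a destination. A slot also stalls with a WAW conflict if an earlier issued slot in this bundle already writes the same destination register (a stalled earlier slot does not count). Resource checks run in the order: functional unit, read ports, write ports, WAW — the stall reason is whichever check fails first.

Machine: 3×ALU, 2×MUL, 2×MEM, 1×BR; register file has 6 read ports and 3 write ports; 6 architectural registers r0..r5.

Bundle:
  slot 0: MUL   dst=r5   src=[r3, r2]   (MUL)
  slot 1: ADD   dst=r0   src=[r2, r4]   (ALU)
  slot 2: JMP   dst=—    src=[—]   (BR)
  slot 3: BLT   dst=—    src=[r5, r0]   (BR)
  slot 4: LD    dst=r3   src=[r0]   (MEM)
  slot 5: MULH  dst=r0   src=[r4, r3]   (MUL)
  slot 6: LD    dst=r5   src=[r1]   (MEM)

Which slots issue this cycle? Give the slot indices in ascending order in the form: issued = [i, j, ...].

slot 0 (MUL): ISSUE — free A3,Mu1,Ld2,B1 rp4 wp2
slot 1 (ALU): ISSUE — free A2,Mu1,Ld2,B1 rp2 wp1
slot 2 (BR): ISSUE — free A2,Mu1,Ld2,B0 rp2 wp1
slot 3 (BR): stall FU — free A2,Mu1,Ld2,B0 rp2 wp1
slot 4 (MEM): ISSUE — free A2,Mu1,Ld1,B0 rp1 wp0
slot 5 (MUL): stall RD_PORT — free A2,Mu1,Ld1,B0 rp1 wp0
slot 6 (MEM): stall WR_PORT — free A2,Mu1,Ld1,B0 rp1 wp0

issued = [0, 1, 2, 4]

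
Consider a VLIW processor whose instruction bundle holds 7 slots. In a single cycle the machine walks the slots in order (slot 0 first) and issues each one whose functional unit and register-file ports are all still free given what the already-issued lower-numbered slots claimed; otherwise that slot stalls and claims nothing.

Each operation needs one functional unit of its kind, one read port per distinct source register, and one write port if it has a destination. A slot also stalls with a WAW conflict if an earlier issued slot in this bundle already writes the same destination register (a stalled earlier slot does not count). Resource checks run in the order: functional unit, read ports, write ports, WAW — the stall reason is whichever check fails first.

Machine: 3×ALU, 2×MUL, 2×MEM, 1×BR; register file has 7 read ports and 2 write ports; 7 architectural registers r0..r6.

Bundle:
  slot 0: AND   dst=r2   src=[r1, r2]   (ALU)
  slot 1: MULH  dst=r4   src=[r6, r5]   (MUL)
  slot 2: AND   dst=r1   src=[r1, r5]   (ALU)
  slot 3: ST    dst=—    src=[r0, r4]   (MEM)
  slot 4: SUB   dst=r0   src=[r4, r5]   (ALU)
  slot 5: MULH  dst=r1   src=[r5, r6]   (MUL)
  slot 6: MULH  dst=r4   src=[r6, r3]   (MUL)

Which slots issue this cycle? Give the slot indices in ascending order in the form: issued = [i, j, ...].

issued = [0, 1, 3]

[0] ALU needs rd=2 wr=1: ok; after: ALU=2 MUL=2 MEM=2 BR=1, R=5, W=1
[1] MUL needs rd=2 wr=1: ok; after: ALU=2 MUL=1 MEM=2 BR=1, R=3, W=0
[2] ALU needs rd=2 wr=1: WR_PORT; after: ALU=2 MUL=1 MEM=2 BR=1, R=3, W=0
[3] MEM needs rd=2 wr=0: ok; after: ALU=2 MUL=1 MEM=1 BR=1, R=1, W=0
[4] ALU needs rd=2 wr=1: RD_PORT; after: ALU=2 MUL=1 MEM=1 BR=1, R=1, W=0
[5] MUL needs rd=2 wr=1: RD_PORT; after: ALU=2 MUL=1 MEM=1 BR=1, R=1, W=0
[6] MUL needs rd=2 wr=1: RD_PORT; after: ALU=2 MUL=1 MEM=1 BR=1, R=1, W=0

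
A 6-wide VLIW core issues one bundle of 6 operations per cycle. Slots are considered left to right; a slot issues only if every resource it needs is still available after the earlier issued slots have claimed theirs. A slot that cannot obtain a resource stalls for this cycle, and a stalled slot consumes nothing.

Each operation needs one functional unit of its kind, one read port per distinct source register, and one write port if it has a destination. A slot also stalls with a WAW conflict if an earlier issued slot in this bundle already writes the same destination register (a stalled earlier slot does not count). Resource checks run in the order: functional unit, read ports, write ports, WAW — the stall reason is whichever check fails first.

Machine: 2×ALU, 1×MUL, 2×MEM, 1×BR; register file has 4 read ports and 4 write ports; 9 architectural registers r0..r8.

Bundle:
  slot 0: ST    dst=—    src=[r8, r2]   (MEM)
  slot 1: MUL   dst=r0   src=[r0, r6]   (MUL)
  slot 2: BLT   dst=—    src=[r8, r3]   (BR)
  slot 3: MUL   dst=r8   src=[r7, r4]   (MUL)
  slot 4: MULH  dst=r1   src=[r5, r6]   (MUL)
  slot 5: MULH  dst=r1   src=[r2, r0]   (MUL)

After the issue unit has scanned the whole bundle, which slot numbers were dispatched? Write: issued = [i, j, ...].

(0) want 1×MEM +2rd +0wr — yes → AL2|MU1|ME1|BR1|rd2|wr4
(1) want 1×MUL +2rd +1wr — yes → AL2|MU0|ME1|BR1|rd0|wr3
(2) want 1×BR +2rd +0wr — RD_PORT → AL2|MU0|ME1|BR1|rd0|wr3
(3) want 1×MUL +2rd +1wr — FU → AL2|MU0|ME1|BR1|rd0|wr3
(4) want 1×MUL +2rd +1wr — FU → AL2|MU0|ME1|BR1|rd0|wr3
(5) want 1×MUL +2rd +1wr — FU → AL2|MU0|ME1|BR1|rd0|wr3

issued = [0, 1]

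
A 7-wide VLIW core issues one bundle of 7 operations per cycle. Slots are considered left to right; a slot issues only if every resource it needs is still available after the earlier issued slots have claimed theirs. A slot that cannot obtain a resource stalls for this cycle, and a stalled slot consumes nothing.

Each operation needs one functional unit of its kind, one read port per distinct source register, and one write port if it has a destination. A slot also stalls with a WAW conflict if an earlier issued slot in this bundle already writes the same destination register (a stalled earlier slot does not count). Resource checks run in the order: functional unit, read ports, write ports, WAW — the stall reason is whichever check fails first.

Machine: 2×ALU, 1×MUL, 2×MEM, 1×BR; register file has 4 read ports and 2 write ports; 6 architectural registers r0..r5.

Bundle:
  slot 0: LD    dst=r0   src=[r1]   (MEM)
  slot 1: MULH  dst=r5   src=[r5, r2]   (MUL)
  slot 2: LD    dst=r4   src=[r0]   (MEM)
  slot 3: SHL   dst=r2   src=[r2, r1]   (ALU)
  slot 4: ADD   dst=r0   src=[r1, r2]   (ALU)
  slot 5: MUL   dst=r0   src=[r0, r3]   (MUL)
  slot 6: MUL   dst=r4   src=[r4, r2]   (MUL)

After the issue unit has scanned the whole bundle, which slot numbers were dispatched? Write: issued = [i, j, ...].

#0 MEM src=r1 dispatched  <A:2 Mu:1 Ld:1 B:1 rd:3 wr:1>
#1 MUL src=r5,r2 dispatched  <A:2 Mu:0 Ld:1 B:1 rd:1 wr:0>
#2 MEM src=r0 held:WR_PORT  <A:2 Mu:0 Ld:1 B:1 rd:1 wr:0>
#3 ALU src=r2,r1 held:RD_PORT  <A:2 Mu:0 Ld:1 B:1 rd:1 wr:0>
#4 ALU src=r1,r2 held:RD_PORT  <A:2 Mu:0 Ld:1 B:1 rd:1 wr:0>
#5 MUL src=r0,r3 held:FU  <A:2 Mu:0 Ld:1 B:1 rd:1 wr:0>
#6 MUL src=r4,r2 held:FU  <A:2 Mu:0 Ld:1 B:1 rd:1 wr:0>

issued = [0, 1]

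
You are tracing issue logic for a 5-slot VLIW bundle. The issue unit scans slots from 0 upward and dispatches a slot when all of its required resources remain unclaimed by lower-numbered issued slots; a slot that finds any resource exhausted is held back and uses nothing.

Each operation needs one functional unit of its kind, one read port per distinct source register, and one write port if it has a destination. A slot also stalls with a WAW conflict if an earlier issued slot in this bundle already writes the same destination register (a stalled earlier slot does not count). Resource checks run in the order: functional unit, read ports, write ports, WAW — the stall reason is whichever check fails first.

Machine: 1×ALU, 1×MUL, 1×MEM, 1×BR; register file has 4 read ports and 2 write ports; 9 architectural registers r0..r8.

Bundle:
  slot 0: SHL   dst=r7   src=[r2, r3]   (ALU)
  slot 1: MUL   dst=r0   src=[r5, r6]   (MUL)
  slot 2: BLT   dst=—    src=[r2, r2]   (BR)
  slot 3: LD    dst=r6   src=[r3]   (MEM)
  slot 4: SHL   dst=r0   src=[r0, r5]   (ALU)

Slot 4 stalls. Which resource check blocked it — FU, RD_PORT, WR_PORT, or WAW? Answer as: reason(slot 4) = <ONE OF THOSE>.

slot 0 (ALU): ISSUE — free A0,Mu1,Ld1,B1 rp2 wp1
slot 1 (MUL): ISSUE — free A0,Mu0,Ld1,B1 rp0 wp0
slot 2 (BR): stall RD_PORT — free A0,Mu0,Ld1,B1 rp0 wp0
slot 3 (MEM): stall RD_PORT — free A0,Mu0,Ld1,B1 rp0 wp0
slot 4 (ALU): stall FU — free A0,Mu0,Ld1,B1 rp0 wp0

reason(slot 4) = FU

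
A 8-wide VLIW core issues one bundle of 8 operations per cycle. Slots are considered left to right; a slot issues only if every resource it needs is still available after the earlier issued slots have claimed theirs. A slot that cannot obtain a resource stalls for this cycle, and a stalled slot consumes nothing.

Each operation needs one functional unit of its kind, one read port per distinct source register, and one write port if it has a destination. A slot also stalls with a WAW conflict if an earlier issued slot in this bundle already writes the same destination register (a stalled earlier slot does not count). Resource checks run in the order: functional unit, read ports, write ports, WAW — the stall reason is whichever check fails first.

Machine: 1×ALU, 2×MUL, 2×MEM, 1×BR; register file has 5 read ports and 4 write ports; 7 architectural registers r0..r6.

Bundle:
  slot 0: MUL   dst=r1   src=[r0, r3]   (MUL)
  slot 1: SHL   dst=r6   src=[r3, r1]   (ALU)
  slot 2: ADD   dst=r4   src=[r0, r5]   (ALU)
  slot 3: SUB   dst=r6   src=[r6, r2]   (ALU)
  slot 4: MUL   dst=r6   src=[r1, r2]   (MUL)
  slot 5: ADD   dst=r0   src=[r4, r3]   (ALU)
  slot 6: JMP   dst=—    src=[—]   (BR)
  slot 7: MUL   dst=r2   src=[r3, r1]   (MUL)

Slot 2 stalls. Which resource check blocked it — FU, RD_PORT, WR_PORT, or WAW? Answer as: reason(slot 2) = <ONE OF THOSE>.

(0) want 1×MUL +2rd +1wr — yes → AL1|MU1|ME2|BR1|rd3|wr3
(1) want 1×ALU +2rd +1wr — yes → AL0|MU1|ME2|BR1|rd1|wr2
(2) want 1×ALU +2rd +1wr — FU → AL0|MU1|ME2|BR1|rd1|wr2
(3) want 1×ALU +2rd +1wr — FU → AL0|MU1|ME2|BR1|rd1|wr2
(4) want 1×MUL +2rd +1wr — RD_PORT → AL0|MU1|ME2|BR1|rd1|wr2
(5) want 1×ALU +2rd +1wr — FU → AL0|MU1|ME2|BR1|rd1|wr2
(6) want 1×BR +0rd +0wr — yes → AL0|MU1|ME2|BR0|rd1|wr2
(7) want 1×MUL +2rd +1wr — RD_PORT → AL0|MU1|ME2|BR0|rd1|wr2

reason(slot 2) = FU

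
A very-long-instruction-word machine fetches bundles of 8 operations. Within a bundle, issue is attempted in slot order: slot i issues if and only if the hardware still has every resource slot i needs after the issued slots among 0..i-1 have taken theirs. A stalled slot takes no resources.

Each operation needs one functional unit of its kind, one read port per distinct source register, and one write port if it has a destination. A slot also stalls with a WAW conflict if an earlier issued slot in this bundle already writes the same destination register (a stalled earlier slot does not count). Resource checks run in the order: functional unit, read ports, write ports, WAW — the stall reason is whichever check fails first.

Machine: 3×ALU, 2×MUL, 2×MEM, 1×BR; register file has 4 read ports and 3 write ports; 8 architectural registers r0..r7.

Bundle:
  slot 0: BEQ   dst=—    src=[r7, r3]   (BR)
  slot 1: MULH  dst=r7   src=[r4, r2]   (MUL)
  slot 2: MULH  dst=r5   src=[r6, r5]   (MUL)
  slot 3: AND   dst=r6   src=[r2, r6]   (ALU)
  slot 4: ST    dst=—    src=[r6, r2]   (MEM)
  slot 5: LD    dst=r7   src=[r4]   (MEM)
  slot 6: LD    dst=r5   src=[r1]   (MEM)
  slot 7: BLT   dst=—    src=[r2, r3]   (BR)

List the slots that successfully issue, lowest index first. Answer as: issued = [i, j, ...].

issued = [0, 1]

(0) want 1×BR +2rd +0wr — yes → AL3|MU2|ME2|BR0|rd2|wr3
(1) want 1×MUL +2rd +1wr — yes → AL3|MU1|ME2|BR0|rd0|wr2
(2) want 1×MUL +2rd +1wr — RD_PORT → AL3|MU1|ME2|BR0|rd0|wr2
(3) want 1×ALU +2rd +1wr — RD_PORT → AL3|MU1|ME2|BR0|rd0|wr2
(4) want 1×MEM +2rd +0wr — RD_PORT → AL3|MU1|ME2|BR0|rd0|wr2
(5) want 1×MEM +1rd +1wr — RD_PORT → AL3|MU1|ME2|BR0|rd0|wr2
(6) want 1×MEM +1rd +1wr — RD_PORT → AL3|MU1|ME2|BR0|rd0|wr2
(7) want 1×BR +2rd +0wr — FU → AL3|MU1|ME2|BR0|rd0|wr2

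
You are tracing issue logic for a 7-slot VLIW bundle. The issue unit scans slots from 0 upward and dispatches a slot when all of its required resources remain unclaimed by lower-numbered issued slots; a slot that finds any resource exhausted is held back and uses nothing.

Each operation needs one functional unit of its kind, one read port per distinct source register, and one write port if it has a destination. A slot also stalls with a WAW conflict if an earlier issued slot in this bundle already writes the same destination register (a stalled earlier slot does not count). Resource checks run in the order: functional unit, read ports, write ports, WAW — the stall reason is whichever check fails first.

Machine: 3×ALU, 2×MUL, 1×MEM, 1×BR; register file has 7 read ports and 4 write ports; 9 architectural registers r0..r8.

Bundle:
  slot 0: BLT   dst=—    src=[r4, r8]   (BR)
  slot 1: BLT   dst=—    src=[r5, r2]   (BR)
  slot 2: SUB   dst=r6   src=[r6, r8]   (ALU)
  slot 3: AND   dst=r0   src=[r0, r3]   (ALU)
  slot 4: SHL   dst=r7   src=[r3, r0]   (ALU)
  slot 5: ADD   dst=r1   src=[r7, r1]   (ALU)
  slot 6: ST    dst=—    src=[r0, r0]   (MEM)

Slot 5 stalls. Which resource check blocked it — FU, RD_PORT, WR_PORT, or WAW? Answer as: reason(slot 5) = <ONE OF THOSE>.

[0] BR needs rd=2 wr=0: ok; after: ALU=3 MUL=2 MEM=1 BR=0, R=5, W=4
[1] BR needs rd=2 wr=0: FU; after: ALU=3 MUL=2 MEM=1 BR=0, R=5, W=4
[2] ALU needs rd=2 wr=1: ok; after: ALU=2 MUL=2 MEM=1 BR=0, R=3, W=3
[3] ALU needs rd=2 wr=1: ok; after: ALU=1 MUL=2 MEM=1 BR=0, R=1, W=2
[4] ALU needs rd=2 wr=1: RD_PORT; after: ALU=1 MUL=2 MEM=1 BR=0, R=1, W=2
[5] ALU needs rd=2 wr=1: RD_PORT; after: ALU=1 MUL=2 MEM=1 BR=0, R=1, W=2
[6] MEM needs rd=1 wr=0: ok; after: ALU=1 MUL=2 MEM=0 BR=0, R=0, W=2

reason(slot 5) = RD_PORT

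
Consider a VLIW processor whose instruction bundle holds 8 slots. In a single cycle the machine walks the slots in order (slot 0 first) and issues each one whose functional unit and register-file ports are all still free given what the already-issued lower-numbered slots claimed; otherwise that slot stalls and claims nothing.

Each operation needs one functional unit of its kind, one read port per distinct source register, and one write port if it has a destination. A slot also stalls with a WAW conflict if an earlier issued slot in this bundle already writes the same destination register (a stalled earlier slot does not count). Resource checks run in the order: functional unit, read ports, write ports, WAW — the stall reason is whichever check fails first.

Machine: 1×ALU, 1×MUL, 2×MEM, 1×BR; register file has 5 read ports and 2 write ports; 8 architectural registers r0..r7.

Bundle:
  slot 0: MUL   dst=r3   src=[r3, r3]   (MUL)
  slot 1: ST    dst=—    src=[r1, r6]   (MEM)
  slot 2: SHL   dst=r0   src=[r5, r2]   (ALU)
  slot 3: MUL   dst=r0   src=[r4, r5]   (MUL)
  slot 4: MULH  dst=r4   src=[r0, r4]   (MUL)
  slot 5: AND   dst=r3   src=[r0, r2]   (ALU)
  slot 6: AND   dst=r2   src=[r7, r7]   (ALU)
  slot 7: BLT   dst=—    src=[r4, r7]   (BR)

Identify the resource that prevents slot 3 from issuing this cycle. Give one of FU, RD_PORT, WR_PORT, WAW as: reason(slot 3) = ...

reason(slot 3) = FU

slot 0 (MUL): ISSUE — free A1,Mu0,Ld2,B1 rp4 wp1
slot 1 (MEM): ISSUE — free A1,Mu0,Ld1,B1 rp2 wp1
slot 2 (ALU): ISSUE — free A0,Mu0,Ld1,B1 rp0 wp0
slot 3 (MUL): stall FU — free A0,Mu0,Ld1,B1 rp0 wp0
slot 4 (MUL): stall FU — free A0,Mu0,Ld1,B1 rp0 wp0
slot 5 (ALU): stall FU — free A0,Mu0,Ld1,B1 rp0 wp0
slot 6 (ALU): stall FU — free A0,Mu0,Ld1,B1 rp0 wp0
slot 7 (BR): stall RD_PORT — free A0,Mu0,Ld1,B1 rp0 wp0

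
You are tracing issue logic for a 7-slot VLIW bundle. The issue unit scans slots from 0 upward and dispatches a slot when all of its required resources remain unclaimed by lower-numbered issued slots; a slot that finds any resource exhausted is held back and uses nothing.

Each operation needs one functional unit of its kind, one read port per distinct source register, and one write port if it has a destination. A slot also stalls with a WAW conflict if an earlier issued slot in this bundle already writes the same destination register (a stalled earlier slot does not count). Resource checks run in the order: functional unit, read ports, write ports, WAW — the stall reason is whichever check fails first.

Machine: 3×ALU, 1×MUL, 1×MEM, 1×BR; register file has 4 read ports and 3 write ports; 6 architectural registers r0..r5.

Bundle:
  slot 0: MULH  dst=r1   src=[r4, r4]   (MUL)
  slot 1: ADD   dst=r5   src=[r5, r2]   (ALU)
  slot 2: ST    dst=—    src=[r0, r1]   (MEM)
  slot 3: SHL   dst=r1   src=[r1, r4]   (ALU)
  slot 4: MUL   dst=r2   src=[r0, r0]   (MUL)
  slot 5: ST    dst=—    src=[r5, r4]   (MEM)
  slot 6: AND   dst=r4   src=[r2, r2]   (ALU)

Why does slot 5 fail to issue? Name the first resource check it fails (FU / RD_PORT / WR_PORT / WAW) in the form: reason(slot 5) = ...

(0) want 1×MUL +1rd +1wr — yes → AL3|MU0|ME1|BR1|rd3|wr2
(1) want 1×ALU +2rd +1wr — yes → AL2|MU0|ME1|BR1|rd1|wr1
(2) want 1×MEM +2rd +0wr — RD_PORT → AL2|MU0|ME1|BR1|rd1|wr1
(3) want 1×ALU +2rd +1wr — RD_PORT → AL2|MU0|ME1|BR1|rd1|wr1
(4) want 1×MUL +1rd +1wr — FU → AL2|MU0|ME1|BR1|rd1|wr1
(5) want 1×MEM +2rd +0wr — RD_PORT → AL2|MU0|ME1|BR1|rd1|wr1
(6) want 1×ALU +1rd +1wr — yes → AL1|MU0|ME1|BR1|rd0|wr0

reason(slot 5) = RD_PORT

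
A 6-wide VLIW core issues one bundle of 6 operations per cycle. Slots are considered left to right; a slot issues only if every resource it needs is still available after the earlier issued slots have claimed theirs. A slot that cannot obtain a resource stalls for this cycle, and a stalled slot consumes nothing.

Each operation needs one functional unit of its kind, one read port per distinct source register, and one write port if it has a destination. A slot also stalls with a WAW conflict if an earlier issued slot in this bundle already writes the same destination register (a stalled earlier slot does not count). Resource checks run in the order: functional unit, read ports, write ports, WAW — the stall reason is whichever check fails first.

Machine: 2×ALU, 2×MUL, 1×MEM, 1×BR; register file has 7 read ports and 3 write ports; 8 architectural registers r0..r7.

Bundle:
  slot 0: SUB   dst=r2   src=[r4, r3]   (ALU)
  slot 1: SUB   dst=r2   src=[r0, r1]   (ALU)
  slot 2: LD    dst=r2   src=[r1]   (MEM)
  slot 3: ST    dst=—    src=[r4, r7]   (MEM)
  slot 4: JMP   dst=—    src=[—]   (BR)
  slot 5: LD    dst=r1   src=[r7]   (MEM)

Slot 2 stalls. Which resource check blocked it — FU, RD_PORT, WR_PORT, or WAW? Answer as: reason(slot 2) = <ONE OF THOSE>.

(0) want 1×ALU +2rd +1wr — yes → AL1|MU2|ME1|BR1|rd5|wr2
(1) want 1×ALU +2rd +1wr — WAW → AL1|MU2|ME1|BR1|rd5|wr2
(2) want 1×MEM +1rd +1wr — WAW → AL1|MU2|ME1|BR1|rd5|wr2
(3) want 1×MEM +2rd +0wr — yes → AL1|MU2|ME0|BR1|rd3|wr2
(4) want 1×BR +0rd +0wr — yes → AL1|MU2|ME0|BR0|rd3|wr2
(5) want 1×MEM +1rd +1wr — FU → AL1|MU2|ME0|BR0|rd3|wr2

reason(slot 2) = WAW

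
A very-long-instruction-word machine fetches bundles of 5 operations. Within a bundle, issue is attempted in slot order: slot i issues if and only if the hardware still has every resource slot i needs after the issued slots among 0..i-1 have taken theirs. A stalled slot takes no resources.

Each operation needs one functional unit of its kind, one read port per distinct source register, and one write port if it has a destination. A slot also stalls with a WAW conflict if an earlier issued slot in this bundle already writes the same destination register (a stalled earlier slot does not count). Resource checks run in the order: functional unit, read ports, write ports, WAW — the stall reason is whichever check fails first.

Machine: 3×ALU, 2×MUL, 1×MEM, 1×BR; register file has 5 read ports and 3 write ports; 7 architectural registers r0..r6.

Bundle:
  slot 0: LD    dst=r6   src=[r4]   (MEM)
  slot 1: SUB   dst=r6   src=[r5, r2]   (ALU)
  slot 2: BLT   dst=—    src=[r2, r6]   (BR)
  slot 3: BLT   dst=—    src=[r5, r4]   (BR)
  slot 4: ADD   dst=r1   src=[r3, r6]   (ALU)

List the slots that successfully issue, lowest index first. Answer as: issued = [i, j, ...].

[0] MEM needs rd=1 wr=1: ok; after: ALU=3 MUL=2 MEM=0 BR=1, R=4, W=2
[1] ALU needs rd=2 wr=1: WAW; after: ALU=3 MUL=2 MEM=0 BR=1, R=4, W=2
[2] BR needs rd=2 wr=0: ok; after: ALU=3 MUL=2 MEM=0 BR=0, R=2, W=2
[3] BR needs rd=2 wr=0: FU; after: ALU=3 MUL=2 MEM=0 BR=0, R=2, W=2
[4] ALU needs rd=2 wr=1: ok; after: ALU=2 MUL=2 MEM=0 BR=0, R=0, W=1

issued = [0, 2, 4]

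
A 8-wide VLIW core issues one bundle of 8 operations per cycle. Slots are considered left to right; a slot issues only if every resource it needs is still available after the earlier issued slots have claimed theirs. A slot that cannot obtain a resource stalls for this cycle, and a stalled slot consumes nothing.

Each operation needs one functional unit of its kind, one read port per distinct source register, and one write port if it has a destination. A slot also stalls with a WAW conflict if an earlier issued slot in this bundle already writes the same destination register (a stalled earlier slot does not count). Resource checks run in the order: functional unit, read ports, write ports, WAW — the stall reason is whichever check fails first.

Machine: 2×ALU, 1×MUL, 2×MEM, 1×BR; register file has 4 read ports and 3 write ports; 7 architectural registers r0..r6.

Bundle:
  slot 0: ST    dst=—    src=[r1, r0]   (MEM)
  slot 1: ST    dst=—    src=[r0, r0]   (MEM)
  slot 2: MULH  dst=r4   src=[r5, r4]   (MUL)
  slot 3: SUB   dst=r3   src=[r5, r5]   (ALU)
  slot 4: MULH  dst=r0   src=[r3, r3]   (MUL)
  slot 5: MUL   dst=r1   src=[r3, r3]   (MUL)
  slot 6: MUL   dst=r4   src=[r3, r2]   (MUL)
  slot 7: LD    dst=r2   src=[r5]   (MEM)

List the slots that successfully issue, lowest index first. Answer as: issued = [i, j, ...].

issued = [0, 1, 3]

slot 0 (MEM): ISSUE — free A2,Mu1,Ld1,B1 rp2 wp3
slot 1 (MEM): ISSUE — free A2,Mu1,Ld0,B1 rp1 wp3
slot 2 (MUL): stall RD_PORT — free A2,Mu1,Ld0,B1 rp1 wp3
slot 3 (ALU): ISSUE — free A1,Mu1,Ld0,B1 rp0 wp2
slot 4 (MUL): stall RD_PORT — free A1,Mu1,Ld0,B1 rp0 wp2
slot 5 (MUL): stall RD_PORT — free A1,Mu1,Ld0,B1 rp0 wp2
slot 6 (MUL): stall RD_PORT — free A1,Mu1,Ld0,B1 rp0 wp2
slot 7 (MEM): stall FU — free A1,Mu1,Ld0,B1 rp0 wp2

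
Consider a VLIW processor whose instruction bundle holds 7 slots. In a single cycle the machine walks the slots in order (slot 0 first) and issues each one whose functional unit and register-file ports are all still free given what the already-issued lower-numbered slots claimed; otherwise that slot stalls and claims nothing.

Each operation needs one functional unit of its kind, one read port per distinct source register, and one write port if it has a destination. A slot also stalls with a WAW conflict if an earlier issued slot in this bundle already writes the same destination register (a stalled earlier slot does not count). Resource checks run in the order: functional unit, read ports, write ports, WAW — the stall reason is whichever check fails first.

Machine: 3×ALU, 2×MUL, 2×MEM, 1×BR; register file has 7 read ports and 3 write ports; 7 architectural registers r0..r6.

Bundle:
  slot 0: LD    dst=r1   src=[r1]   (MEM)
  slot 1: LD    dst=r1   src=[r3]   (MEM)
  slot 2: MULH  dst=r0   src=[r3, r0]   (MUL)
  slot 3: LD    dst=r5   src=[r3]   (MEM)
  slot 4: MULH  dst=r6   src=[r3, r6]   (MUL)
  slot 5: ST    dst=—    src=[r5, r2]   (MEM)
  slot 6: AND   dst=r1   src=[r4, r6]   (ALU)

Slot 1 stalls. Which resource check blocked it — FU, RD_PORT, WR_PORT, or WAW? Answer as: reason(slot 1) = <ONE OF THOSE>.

[0] MEM needs rd=1 wr=1: ok; after: ALU=3 MUL=2 MEM=1 BR=1, R=6, W=2
[1] MEM needs rd=1 wr=1: WAW; after: ALU=3 MUL=2 MEM=1 BR=1, R=6, W=2
[2] MUL needs rd=2 wr=1: ok; after: ALU=3 MUL=1 MEM=1 BR=1, R=4, W=1
[3] MEM needs rd=1 wr=1: ok; after: ALU=3 MUL=1 MEM=0 BR=1, R=3, W=0
[4] MUL needs rd=2 wr=1: WR_PORT; after: ALU=3 MUL=1 MEM=0 BR=1, R=3, W=0
[5] MEM needs rd=2 wr=0: FU; after: ALU=3 MUL=1 MEM=0 BR=1, R=3, W=0
[6] ALU needs rd=2 wr=1: WR_PORT; after: ALU=3 MUL=1 MEM=0 BR=1, R=3, W=0

reason(slot 1) = WAW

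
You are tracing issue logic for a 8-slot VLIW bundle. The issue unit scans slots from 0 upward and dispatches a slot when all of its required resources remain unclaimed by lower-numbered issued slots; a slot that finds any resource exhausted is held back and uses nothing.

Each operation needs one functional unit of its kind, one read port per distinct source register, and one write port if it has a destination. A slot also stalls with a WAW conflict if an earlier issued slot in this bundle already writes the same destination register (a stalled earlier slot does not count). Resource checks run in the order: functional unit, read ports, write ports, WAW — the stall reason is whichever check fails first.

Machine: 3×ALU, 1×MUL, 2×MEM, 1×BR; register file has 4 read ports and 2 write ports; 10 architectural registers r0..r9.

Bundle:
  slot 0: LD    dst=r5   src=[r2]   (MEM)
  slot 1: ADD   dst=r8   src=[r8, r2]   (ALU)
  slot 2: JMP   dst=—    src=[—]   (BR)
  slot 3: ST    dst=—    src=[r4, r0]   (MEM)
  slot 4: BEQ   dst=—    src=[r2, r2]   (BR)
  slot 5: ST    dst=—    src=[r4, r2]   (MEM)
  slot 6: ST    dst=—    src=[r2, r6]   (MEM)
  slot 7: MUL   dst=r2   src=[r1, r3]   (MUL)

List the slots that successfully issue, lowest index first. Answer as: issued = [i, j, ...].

#0 MEM src=r2 dispatched  <A:3 Mu:1 Ld:1 B:1 rd:3 wr:1>
#1 ALU src=r8,r2 dispatched  <A:2 Mu:1 Ld:1 B:1 rd:1 wr:0>
#2 BR src=- dispatched  <A:2 Mu:1 Ld:1 B:0 rd:1 wr:0>
#3 MEM src=r4,r0 held:RD_PORT  <A:2 Mu:1 Ld:1 B:0 rd:1 wr:0>
#4 BR src=r2,r2 held:FU  <A:2 Mu:1 Ld:1 B:0 rd:1 wr:0>
#5 MEM src=r4,r2 held:RD_PORT  <A:2 Mu:1 Ld:1 B:0 rd:1 wr:0>
#6 MEM src=r2,r6 held:RD_PORT  <A:2 Mu:1 Ld:1 B:0 rd:1 wr:0>
#7 MUL src=r1,r3 held:RD_PORT  <A:2 Mu:1 Ld:1 B:0 rd:1 wr:0>

issued = [0, 1, 2]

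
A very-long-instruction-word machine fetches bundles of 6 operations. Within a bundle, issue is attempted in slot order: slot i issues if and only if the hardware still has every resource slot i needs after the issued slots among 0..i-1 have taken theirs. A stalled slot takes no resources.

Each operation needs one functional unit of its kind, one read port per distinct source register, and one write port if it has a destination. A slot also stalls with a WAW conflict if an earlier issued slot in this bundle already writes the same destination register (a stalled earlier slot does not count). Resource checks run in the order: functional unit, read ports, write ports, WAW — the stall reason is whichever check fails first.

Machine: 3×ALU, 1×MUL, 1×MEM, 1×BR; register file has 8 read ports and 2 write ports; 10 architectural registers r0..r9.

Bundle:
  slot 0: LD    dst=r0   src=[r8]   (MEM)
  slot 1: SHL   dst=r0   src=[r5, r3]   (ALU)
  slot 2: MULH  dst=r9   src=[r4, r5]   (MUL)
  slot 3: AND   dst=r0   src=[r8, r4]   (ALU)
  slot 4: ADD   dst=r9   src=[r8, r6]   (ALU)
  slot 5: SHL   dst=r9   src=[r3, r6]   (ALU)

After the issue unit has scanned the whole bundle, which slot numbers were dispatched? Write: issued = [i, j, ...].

issued = [0, 2]

  0. MEM→r0 ⇒ go  {3A/1Mu/0Ld/1B | 7r 1w}
  1. ALU→r0 ⇒ no(WAW)  {3A/1Mu/0Ld/1B | 7r 1w}
  2. MUL→r9 ⇒ go  {3A/0Mu/0Ld/1B | 5r 0w}
  3. ALU→r0 ⇒ no(WR_PORT)  {3A/0Mu/0Ld/1B | 5r 0w}
  4. ALU→r9 ⇒ no(WR_PORT)  {3A/0Mu/0Ld/1B | 5r 0w}
  5. ALU→r9 ⇒ no(WR_PORT)  {3A/0Mu/0Ld/1B | 5r 0w}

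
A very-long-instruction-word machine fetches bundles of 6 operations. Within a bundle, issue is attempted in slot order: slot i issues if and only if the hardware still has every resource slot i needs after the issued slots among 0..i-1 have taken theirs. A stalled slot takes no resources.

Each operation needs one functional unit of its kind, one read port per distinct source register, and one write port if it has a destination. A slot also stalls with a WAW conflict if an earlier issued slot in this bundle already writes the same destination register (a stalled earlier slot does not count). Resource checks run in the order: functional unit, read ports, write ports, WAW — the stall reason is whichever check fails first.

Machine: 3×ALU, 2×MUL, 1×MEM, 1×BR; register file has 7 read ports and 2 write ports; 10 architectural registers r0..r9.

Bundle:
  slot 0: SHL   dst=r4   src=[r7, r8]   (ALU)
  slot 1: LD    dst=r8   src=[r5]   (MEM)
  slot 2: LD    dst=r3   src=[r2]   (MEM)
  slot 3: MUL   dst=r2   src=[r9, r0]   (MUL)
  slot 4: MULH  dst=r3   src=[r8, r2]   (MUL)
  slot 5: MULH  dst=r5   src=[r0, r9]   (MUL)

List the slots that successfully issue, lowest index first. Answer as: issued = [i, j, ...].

[0] ALU needs rd=2 wr=1: ok; after: ALU=2 MUL=2 MEM=1 BR=1, R=5, W=1
[1] MEM needs rd=1 wr=1: ok; after: ALU=2 MUL=2 MEM=0 BR=1, R=4, W=0
[2] MEM needs rd=1 wr=1: FU; after: ALU=2 MUL=2 MEM=0 BR=1, R=4, W=0
[3] MUL needs rd=2 wr=1: WR_PORT; after: ALU=2 MUL=2 MEM=0 BR=1, R=4, W=0
[4] MUL needs rd=2 wr=1: WR_PORT; after: ALU=2 MUL=2 MEM=0 BR=1, R=4, W=0
[5] MUL needs rd=2 wr=1: WR_PORT; after: ALU=2 MUL=2 MEM=0 BR=1, R=4, W=0

issued = [0, 1]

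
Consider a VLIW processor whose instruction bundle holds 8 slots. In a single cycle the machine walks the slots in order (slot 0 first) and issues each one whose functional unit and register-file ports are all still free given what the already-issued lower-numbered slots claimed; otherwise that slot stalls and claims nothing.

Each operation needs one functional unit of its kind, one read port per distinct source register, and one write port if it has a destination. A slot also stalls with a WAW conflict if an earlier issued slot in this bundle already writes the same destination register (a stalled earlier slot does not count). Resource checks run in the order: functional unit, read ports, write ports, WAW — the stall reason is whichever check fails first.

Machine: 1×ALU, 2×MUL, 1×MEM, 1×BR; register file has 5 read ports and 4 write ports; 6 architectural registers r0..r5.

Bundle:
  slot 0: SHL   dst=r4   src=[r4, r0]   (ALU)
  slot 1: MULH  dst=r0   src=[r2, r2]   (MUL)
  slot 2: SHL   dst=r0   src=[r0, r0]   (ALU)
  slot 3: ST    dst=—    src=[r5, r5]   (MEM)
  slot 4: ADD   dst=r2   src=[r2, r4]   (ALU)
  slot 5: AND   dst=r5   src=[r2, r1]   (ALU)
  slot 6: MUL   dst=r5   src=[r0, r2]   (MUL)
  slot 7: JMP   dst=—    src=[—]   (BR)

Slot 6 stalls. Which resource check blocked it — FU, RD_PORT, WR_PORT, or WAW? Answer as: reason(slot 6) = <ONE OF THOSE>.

(0) want 1×ALU +2rd +1wr — yes → AL0|MU2|ME1|BR1|rd3|wr3
(1) want 1×MUL +1rd +1wr — yes → AL0|MU1|ME1|BR1|rd2|wr2
(2) want 1×ALU +1rd +1wr — FU → AL0|MU1|ME1|BR1|rd2|wr2
(3) want 1×MEM +1rd +0wr — yes → AL0|MU1|ME0|BR1|rd1|wr2
(4) want 1×ALU +2rd +1wr — FU → AL0|MU1|ME0|BR1|rd1|wr2
(5) want 1×ALU +2rd +1wr — FU → AL0|MU1|ME0|BR1|rd1|wr2
(6) want 1×MUL +2rd +1wr — RD_PORT → AL0|MU1|ME0|BR1|rd1|wr2
(7) want 1×BR +0rd +0wr — yes → AL0|MU1|ME0|BR0|rd1|wr2

reason(slot 6) = RD_PORT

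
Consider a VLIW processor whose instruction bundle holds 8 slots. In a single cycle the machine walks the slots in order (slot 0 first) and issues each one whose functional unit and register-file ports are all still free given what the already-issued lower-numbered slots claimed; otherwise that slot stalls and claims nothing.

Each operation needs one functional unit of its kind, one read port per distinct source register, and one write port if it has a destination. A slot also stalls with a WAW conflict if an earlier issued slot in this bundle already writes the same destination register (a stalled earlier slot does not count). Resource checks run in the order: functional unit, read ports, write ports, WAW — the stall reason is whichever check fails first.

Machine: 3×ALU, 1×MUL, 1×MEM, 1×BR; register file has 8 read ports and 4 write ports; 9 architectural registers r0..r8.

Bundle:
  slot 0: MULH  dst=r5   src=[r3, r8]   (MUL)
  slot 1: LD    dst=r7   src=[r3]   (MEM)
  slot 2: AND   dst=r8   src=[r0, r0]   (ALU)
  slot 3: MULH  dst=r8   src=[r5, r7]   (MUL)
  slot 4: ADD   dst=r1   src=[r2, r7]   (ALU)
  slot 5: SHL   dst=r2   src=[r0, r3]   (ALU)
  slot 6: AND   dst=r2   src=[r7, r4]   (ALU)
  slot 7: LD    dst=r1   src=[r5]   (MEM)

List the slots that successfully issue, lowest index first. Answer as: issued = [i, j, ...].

  0. MUL→r5 ⇒ go  {3A/0Mu/1Ld/1B | 6r 3w}
  1. MEM→r7 ⇒ go  {3A/0Mu/0Ld/1B | 5r 2w}
  2. ALU→r8 ⇒ go  {2A/0Mu/0Ld/1B | 4r 1w}
  3. MUL→r8 ⇒ no(FU)  {2A/0Mu/0Ld/1B | 4r 1w}
  4. ALU→r1 ⇒ go  {1A/0Mu/0Ld/1B | 2r 0w}
  5. ALU→r2 ⇒ no(WR_PORT)  {1A/0Mu/0Ld/1B | 2r 0w}
  6. ALU→r2 ⇒ no(WR_PORT)  {1A/0Mu/0Ld/1B | 2r 0w}
  7. MEM→r1 ⇒ no(FU)  {1A/0Mu/0Ld/1B | 2r 0w}

issued = [0, 1, 2, 4]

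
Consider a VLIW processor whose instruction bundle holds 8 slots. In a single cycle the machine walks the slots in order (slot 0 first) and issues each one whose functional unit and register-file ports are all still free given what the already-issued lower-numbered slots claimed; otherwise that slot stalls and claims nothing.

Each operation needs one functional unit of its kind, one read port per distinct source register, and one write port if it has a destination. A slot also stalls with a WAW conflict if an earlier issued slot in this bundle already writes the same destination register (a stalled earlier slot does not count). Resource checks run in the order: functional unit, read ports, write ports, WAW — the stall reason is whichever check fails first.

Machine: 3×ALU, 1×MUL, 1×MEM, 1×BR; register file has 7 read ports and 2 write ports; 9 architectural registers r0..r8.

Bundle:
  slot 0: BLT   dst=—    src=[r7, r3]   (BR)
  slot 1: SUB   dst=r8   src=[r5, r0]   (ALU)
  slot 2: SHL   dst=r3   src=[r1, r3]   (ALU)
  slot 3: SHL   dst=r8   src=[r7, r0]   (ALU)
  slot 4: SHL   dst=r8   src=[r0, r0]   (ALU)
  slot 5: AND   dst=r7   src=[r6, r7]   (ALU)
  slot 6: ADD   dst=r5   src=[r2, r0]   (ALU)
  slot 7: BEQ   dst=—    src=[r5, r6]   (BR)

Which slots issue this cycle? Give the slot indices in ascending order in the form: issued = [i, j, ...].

issued = [0, 1, 2]

slot 0 (BR): ISSUE — free A3,Mu1,Ld1,B0 rp5 wp2
slot 1 (ALU): ISSUE — free A2,Mu1,Ld1,B0 rp3 wp1
slot 2 (ALU): ISSUE — free A1,Mu1,Ld1,B0 rp1 wp0
slot 3 (ALU): stall RD_PORT — free A1,Mu1,Ld1,B0 rp1 wp0
slot 4 (ALU): stall WR_PORT — free A1,Mu1,Ld1,B0 rp1 wp0
slot 5 (ALU): stall RD_PORT — free A1,Mu1,Ld1,B0 rp1 wp0
slot 6 (ALU): stall RD_PORT — free A1,Mu1,Ld1,B0 rp1 wp0
slot 7 (BR): stall FU — free A1,Mu1,Ld1,B0 rp1 wp0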